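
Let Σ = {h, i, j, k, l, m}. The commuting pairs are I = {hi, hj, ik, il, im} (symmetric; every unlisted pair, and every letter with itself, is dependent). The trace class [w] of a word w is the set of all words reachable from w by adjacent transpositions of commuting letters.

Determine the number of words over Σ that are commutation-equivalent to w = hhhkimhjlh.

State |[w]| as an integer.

0(h) covers ∅
1(h) covers 0:h
2(h) covers 1:h
3(k) covers 2:h
4(i) covers ∅
5(m) covers 3:k
6(h) covers 5:m
7(j) covers 4:i, 5:m
8(l) covers 6:h, 7:j
9(h) covers 8:l
floor of heap: 0:h, 4:i
completions by unplaced set U, small U first (add the entries for U minus each lowest piece of U):
  |U|=1: {9}:1
  |U|=2: {8,9}:1
  |U|=3: {6,8,9}:1  {7,8,9}:1
  |U|=4: {4,7,8,9}:1  {6,7,8,9}:2
  |U|=5: {4,6,7,8,9}:3  {5,6,7,8,9}:2
  |U|=6: {3,5,6,7,8,9}:2  {4,5,6,7,8,9}:5
  |U|=7: {2,3,5,6,7,8,9}:2  {3,4,5,6,7,8,9}:7
  |U|=8: {1,2,3,5,6,7,8,9}:2  {2,3,4,5,6,7,8,9}:9
  start at 0(h): 11
  start at 4(i): 2
sum over floor = 13

13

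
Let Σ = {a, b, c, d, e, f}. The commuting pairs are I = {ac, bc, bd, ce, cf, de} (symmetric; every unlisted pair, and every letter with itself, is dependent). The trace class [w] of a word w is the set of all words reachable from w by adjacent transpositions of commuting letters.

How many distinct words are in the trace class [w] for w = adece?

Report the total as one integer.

piece 0:a — minimal
piece 1:d rests on {0:a}
piece 2:e rests on {0:a}
piece 3:c rests on {1:d}
piece 4:e rests on {2:e}
minimal pieces: {0:a}
ways to finish when only these pieces remain (= sum over removing one remaining piece with nothing left below it):
  1 left: {3}→1  {4}→1
  2 left: {1,3}→1  {2,4}→1  {3,4}→2
  3 left: {1,3,4}→3  {2,3,4}→3
  placing 0:a first → 6 extensions

6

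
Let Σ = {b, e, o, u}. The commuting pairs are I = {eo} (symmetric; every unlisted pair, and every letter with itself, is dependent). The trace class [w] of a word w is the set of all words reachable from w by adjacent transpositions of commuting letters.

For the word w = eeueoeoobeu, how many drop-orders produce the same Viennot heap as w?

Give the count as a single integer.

10

drop 0:e onto floor
drop 1:e onto {0:e}
drop 2:u onto {1:e}
drop 3:e onto {2:u}
drop 4:o onto {2:u}
drop 5:e onto {3:e}
drop 6:o onto {4:o}
drop 7:o onto {6:o}
drop 8:b onto {5:e, 7:o}
drop 9:e onto {8:b}
drop 10:u onto {9:e}
ground layer = {0:e}
drop-orders for the pieces not yet dropped (sum over which currently-grounded one goes next):
  1 to go: {10} 1
  2 to go: {9,10} 1
  3 to go: {8,9,10} 1
  4 to go: {5,8,9,10} 1  {7,8,9,10} 1
  5 to go: {3,5,8,9,10} 1  {5,7,8,9,10} 2  {6,7,8,9,10} 1
  6 to go: {3,5,7,8,9,10} 3  {4,6,7,8,9,10} 1  {5,6,7,8,9,10} 3
  7 to go: {3,5,6,7,8,9,10} 6  {4,5,6,7,8,9,10} 4
  8 to go: {3,4,5,6,7,8,9,10} 10
  9 to go: {2,3,4,5,6,7,8,9,10} 10
  if 0:e drops first: 10 orders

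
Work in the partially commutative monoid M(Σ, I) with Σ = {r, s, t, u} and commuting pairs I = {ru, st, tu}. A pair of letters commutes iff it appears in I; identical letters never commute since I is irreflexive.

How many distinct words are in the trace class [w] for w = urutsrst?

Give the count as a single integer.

#0=u has no predecessor
#1=r has no predecessor
#2=u depends on [0:u]
#3=t depends on [1:r]
#4=s depends on [1:r, 2:u]
#5=r depends on [3:t, 4:s]
#6=s depends on [5:r]
#7=t depends on [5:r]
sources: [0:u, 1:r]
N(rest) = Σ N(rest − s) over sources s of rest; N(one piece) = 1:
  size 1 → [6]=1  [7]=1
  size 2 → [6,7]=2
  size 3 → [5,6,7]=2
  size 4 → [3,5,6,7]=2  [4,5,6,7]=2
  size 5 → [2,4,5,6,7]=2  [3,4,5,6,7]=4
  size 6 → [0,2,4,5,6,7]=2  [1,3,4,5,6,7]=4  [2,3,4,5,6,7]=6
  first=0(u) contributes 10
  first=1(r) contributes 8
|[w]| = 18

18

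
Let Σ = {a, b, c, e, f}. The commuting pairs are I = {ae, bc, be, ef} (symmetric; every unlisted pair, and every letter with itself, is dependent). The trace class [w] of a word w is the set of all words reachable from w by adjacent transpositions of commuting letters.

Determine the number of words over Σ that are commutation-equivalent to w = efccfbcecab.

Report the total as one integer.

piece 0:e — minimal
piece 1:f — minimal
piece 2:c rests on {0:e, 1:f}
piece 3:c rests on {2:c}
piece 4:f rests on {3:c}
piece 5:b rests on {4:f}
piece 6:c rests on {4:f}
piece 7:e rests on {6:c}
piece 8:c rests on {7:e}
piece 9:a rests on {5:b, 8:c}
piece 10:b rests on {9:a}
minimal pieces: {0:e, 1:f}
ways to finish when only these pieces remain (= sum over removing one remaining piece with nothing left below it):
  1 left: {10}→1
  2 left: {9,10}→1
  3 left: {5,9,10}→1  {8,9,10}→1
  4 left: {5,8,9,10}→2  {7,8,9,10}→1
  5 left: {5,7,8,9,10}→3  {6,7,8,9,10}→1
  6 left: {5,6,7,8,9,10}→4
  7 left: {4,5,6,7,8,9,10}→4
  8 left: {3,4,5,6,7,8,9,10}→4
  9 left: {2,3,4,5,6,7,8,9,10}→4
  placing 0:e first → 4 extensions
  placing 1:f first → 4 extensions
total linear extensions = 8

8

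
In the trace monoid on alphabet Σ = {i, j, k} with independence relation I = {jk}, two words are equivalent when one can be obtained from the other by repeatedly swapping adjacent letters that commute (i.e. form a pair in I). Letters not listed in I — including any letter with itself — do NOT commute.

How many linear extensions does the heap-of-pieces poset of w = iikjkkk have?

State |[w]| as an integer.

piece 0:i — minimal
piece 1:i rests on {0:i}
piece 2:k rests on {1:i}
piece 3:j rests on {1:i}
piece 4:k rests on {2:k}
piece 5:k rests on {4:k}
piece 6:k rests on {5:k}
minimal pieces: {0:i}
ways to finish when only these pieces remain (= sum over removing one remaining piece with nothing left below it):
  1 left: {3}→1  {6}→1
  2 left: {3,6}→2  {5,6}→1
  3 left: {3,5,6}→3  {4,5,6}→1
  4 left: {2,4,5,6}→1  {3,4,5,6}→4
  5 left: {2,3,4,5,6}→5
  placing 0:i first → 5 extensions

5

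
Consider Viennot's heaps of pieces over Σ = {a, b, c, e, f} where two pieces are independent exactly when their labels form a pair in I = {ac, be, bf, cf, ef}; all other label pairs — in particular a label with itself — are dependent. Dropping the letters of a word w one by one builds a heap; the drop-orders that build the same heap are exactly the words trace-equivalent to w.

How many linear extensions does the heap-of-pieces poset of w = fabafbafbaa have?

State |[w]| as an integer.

drop 0:f onto floor
drop 1:a onto {0:f}
drop 2:b onto {1:a}
drop 3:a onto {2:b}
drop 4:f onto {3:a}
drop 5:b onto {3:a}
drop 6:a onto {4:f, 5:b}
drop 7:f onto {6:a}
drop 8:b onto {6:a}
drop 9:a onto {7:f, 8:b}
drop 10:a onto {9:a}
ground layer = {0:f}
drop-orders for the pieces not yet dropped (sum over which currently-grounded one goes next):
  1 to go: {10} 1
  2 to go: {9,10} 1
  3 to go: {7,9,10} 1  {8,9,10} 1
  4 to go: {7,8,9,10} 2
  5 to go: {6,7,8,9,10} 2
  6 to go: {4,6,7,8,9,10} 2  {5,6,7,8,9,10} 2
  7 to go: {4,5,6,7,8,9,10} 4
  8 to go: {3,4,5,6,7,8,9,10} 4
  9 to go: {2,3,4,5,6,7,8,9,10} 4
  if 0:f drops first: 4 orders

4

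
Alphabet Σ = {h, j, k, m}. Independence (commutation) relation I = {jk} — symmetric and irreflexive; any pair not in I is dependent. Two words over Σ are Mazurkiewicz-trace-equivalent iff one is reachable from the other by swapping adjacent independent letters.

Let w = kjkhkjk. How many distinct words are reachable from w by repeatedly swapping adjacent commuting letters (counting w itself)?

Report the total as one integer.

9

0(k) covers ∅
1(j) covers ∅
2(k) covers 0:k
3(h) covers 1:j, 2:k
4(k) covers 3:h
5(j) covers 3:h
6(k) covers 4:k
floor of heap: 0:k, 1:j
completions by unplaced set U, small U first (add the entries for U minus each lowest piece of U):
  |U|=1: {5}:1  {6}:1
  |U|=2: {4,6}:1  {5,6}:2
  |U|=3: {4,5,6}:3
  |U|=4: {3,4,5,6}:3
  |U|=5: {1,3,4,5,6}:3  {2,3,4,5,6}:3
  start at 0(k): 6
  start at 1(j): 3
sum over floor = 9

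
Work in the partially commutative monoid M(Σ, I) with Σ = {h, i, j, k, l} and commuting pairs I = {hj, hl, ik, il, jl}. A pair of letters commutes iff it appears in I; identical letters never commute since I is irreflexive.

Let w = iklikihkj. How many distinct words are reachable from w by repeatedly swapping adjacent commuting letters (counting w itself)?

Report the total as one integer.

piece 0:i — minimal
piece 1:k — minimal
piece 2:l rests on {1:k}
piece 3:i rests on {0:i}
piece 4:k rests on {2:l}
piece 5:i rests on {3:i}
piece 6:h rests on {4:k, 5:i}
piece 7:k rests on {6:h}
piece 8:j rests on {7:k}
minimal pieces: {0:i, 1:k}
ways to finish when only these pieces remain (= sum over removing one remaining piece with nothing left below it):
  1 left: {8}→1
  2 left: {7,8}→1
  3 left: {6,7,8}→1
  4 left: {4,6,7,8}→1  {5,6,7,8}→1
  5 left: {2,4,6,7,8}→1  {3,5,6,7,8}→1  {4,5,6,7,8}→2
  6 left: {0,3,5,6,7,8}→1  {1,2,4,6,7,8}→1  {2,4,5,6,7,8}→3  {3,4,5,6,7,8}→3
  7 left: {0,3,4,5,6,7,8}→4  {1,2,4,5,6,7,8}→4  {2,3,4,5,6,7,8}→6
  placing 0:i first → 10 extensions
  placing 1:k first → 10 extensions
total linear extensions = 20

20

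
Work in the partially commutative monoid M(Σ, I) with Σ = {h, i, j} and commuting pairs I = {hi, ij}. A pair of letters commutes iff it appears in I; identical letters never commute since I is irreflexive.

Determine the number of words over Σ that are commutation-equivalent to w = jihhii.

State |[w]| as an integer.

#0=j has no predecessor
#1=i has no predecessor
#2=h depends on [0:j]
#3=h depends on [2:h]
#4=i depends on [1:i]
#5=i depends on [4:i]
sources: [0:j, 1:i]
N(rest) = Σ N(rest − s) over sources s of rest; N(one piece) = 1:
  size 1 → [3]=1  [5]=1
  size 2 → [2,3]=1  [3,5]=2  [4,5]=1
  size 3 → [0,2,3]=1  [1,4,5]=1  [2,3,5]=3  [3,4,5]=3
  size 4 → [0,2,3,5]=4  [1,3,4,5]=4  [2,3,4,5]=6
  first=0(j) contributes 10
  first=1(i) contributes 10
|[w]| = 20

20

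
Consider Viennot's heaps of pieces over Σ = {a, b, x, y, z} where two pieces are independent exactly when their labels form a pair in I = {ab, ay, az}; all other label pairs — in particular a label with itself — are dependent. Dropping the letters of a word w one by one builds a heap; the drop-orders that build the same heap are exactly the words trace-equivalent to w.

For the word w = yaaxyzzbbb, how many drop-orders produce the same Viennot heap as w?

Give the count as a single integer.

3

#0=y has no predecessor
#1=a has no predecessor
#2=a depends on [1:a]
#3=x depends on [0:y, 2:a]
#4=y depends on [3:x]
#5=z depends on [4:y]
#6=z depends on [5:z]
#7=b depends on [6:z]
#8=b depends on [7:b]
#9=b depends on [8:b]
sources: [0:y, 1:a]
N(rest) = Σ N(rest − s) over sources s of rest; N(one piece) = 1:
  size 1 → [9]=1
  size 2 → [8,9]=1
  size 3 → [7,8,9]=1
  size 4 → [6,7,8,9]=1
  size 5 → [5,6,7,8,9]=1
  size 6 → [4,5,6,7,8,9]=1
  size 7 → [3,4,5,6,7,8,9]=1
  size 8 → [0,3,4,5,6,7,8,9]=1  [2,3,4,5,6,7,8,9]=1
  first=0(y) contributes 1
  first=1(a) contributes 2
|[w]| = 3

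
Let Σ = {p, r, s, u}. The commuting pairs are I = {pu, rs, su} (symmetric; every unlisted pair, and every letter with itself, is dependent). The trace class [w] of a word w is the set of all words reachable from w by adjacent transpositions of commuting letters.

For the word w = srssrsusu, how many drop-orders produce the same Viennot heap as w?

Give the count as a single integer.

126

drop 0:s onto floor
drop 1:r onto floor
drop 2:s onto {0:s}
drop 3:s onto {2:s}
drop 4:r onto {1:r}
drop 5:s onto {3:s}
drop 6:u onto {4:r}
drop 7:s onto {5:s}
drop 8:u onto {6:u}
ground layer = {0:s, 1:r}
drop-orders for the pieces not yet dropped (sum over which currently-grounded one goes next):
  1 to go: {7} 1  {8} 1
  2 to go: {5,7} 1  {6,8} 1  {7,8} 2
  3 to go: {3,5,7} 1  {4,6,8} 1  {5,7,8} 3  {6,7,8} 3
  4 to go: {1,4,6,8} 1  {2,3,5,7} 1  {3,5,7,8} 4  {4,6,7,8} 4  {5,6,7,8} 6
  5 to go: {0,2,3,5,7} 1  {1,4,6,7,8} 5  {2,3,5,7,8} 5  {3,5,6,7,8} 10  {4,5,6,7,8} 10
  6 to go: {0,2,3,5,7,8} 6  {1,4,5,6,7,8} 15  {2,3,5,6,7,8} 15  {3,4,5,6,7,8} 20
  7 to go: {0,2,3,5,6,7,8} 21  {1,3,4,5,6,7,8} 35  {2,3,4,5,6,7,8} 35
  if 0:s drops first: 70 orders
  if 1:r drops first: 56 orders
heap linearizations: 126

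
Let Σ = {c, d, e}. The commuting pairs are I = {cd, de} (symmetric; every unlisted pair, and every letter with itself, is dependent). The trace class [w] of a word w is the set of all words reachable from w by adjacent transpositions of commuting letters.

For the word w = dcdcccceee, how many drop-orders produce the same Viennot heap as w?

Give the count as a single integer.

#0=d has no predecessor
#1=c has no predecessor
#2=d depends on [0:d]
#3=c depends on [1:c]
#4=c depends on [3:c]
#5=c depends on [4:c]
#6=c depends on [5:c]
#7=e depends on [6:c]
#8=e depends on [7:e]
#9=e depends on [8:e]
sources: [0:d, 1:c]
N(rest) = Σ N(rest − s) over sources s of rest; N(one piece) = 1:
  size 1 → [2]=1  [9]=1
  size 2 → [0,2]=1  [2,9]=2  [8,9]=1
  size 3 → [0,2,9]=3  [2,8,9]=3  [7,8,9]=1
  size 4 → [0,2,8,9]=6  [2,7,8,9]=4  [6,7,8,9]=1
  size 5 → [0,2,7,8,9]=10  [2,6,7,8,9]=5  [5,6,7,8,9]=1
  size 6 → [0,2,6,7,8,9]=15  [2,5,6,7,8,9]=6  [4,5,6,7,8,9]=1
  size 7 → [0,2,5,6,7,8,9]=21  [2,4,5,6,7,8,9]=7  [3,4,5,6,7,8,9]=1
  size 8 → [0,2,4,5,6,7,8,9]=28  [1,3,4,5,6,7,8,9]=1  [2,3,4,5,6,7,8,9]=8
  first=0(d) contributes 9
  first=1(c) contributes 36
|[w]| = 45

45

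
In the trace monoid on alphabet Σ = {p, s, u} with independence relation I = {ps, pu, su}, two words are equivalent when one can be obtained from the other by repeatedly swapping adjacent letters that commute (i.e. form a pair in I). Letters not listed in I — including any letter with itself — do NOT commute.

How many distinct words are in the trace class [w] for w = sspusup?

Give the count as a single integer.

piece 0:s — minimal
piece 1:s rests on {0:s}
piece 2:p — minimal
piece 3:u — minimal
piece 4:s rests on {1:s}
piece 5:u rests on {3:u}
piece 6:p rests on {2:p}
minimal pieces: {0:s, 2:p, 3:u}
ways to finish when only these pieces remain (= sum over removing one remaining piece with nothing left below it):
  1 left: {4}→1  {5}→1  {6}→1
  2 left: {1,4}→1  {2,6}→1  {3,5}→1  {4,5}→2  {4,6}→2  {5,6}→2
  3 left: {0,1,4}→1  {1,4,5}→3  {1,4,6}→3  {2,4,6}→3  {2,5,6}→3  {3,4,5}→3  {3,5,6}→3  {4,5,6}→6
  4 left: {0,1,4,5}→4  {0,1,4,6}→4  {1,2,4,6}→6  {1,3,4,5}→6  {1,4,5,6}→12  {2,3,5,6}→6  {2,4,5,6}→12  {3,4,5,6}→12
  5 left: {0,1,2,4,6}→10  {0,1,3,4,5}→10  {0,1,4,5,6}→20  {1,2,4,5,6}→30  {1,3,4,5,6}→30  {2,3,4,5,6}→30
  placing 0:s first → 90 extensions
  placing 2:p first → 60 extensions
  placing 3:u first → 60 extensions
total linear extensions = 210

210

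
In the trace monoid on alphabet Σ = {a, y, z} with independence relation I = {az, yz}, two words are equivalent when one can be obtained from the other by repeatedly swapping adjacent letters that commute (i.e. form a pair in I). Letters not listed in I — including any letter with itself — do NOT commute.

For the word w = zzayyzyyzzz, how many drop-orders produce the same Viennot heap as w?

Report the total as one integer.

0(z) covers ∅
1(z) covers 0:z
2(a) covers ∅
3(y) covers 2:a
4(y) covers 3:y
5(z) covers 1:z
6(y) covers 4:y
7(y) covers 6:y
8(z) covers 5:z
9(z) covers 8:z
10(z) covers 9:z
floor of heap: 0:z, 2:a
completions by unplaced set U, small U first (add the entries for U minus each lowest piece of U):
  |U|=1: {7}:1  {10}:1
  |U|=2: {6,7}:1  {7,10}:2  {9,10}:1
  |U|=3: {4,6,7}:1  {6,7,10}:3  {7,9,10}:3  {8,9,10}:1
  |U|=4: {3,4,6,7}:1  {4,6,7,10}:4  {5,8,9,10}:1  {6,7,9,10}:6  {7,8,9,10}:4
  |U|=5: {1,5,8,9,10}:1  {2,3,4,6,7}:1  {3,4,6,7,10}:5  {4,6,7,9,10}:10  {5,7,8,9,10}:5  {6,7,8,9,10}:10
  |U|=6: {0,1,5,8,9,10}:1  {1,5,7,8,9,10}:6  {2,3,4,6,7,10}:6  {3,4,6,7,9,10}:15  {4,6,7,8,9,10}:20  {5,6,7,8,9,10}:15
  |U|=7: {0,1,5,7,8,9,10}:7  {1,5,6,7,8,9,10}:21  {2,3,4,6,7,9,10}:21  {3,4,6,7,8,9,10}:35  {4,5,6,7,8,9,10}:35
  |U|=8: {0,1,5,6,7,8,9,10}:28  {1,4,5,6,7,8,9,10}:56  {2,3,4,6,7,8,9,10}:56  {3,4,5,6,7,8,9,10}:70
  |U|=9: {0,1,4,5,6,7,8,9,10}:84  {1,3,4,5,6,7,8,9,10}:126  {2,3,4,5,6,7,8,9,10}:126
  start at 0(z): 252
  start at 2(a): 210
sum over floor = 462

462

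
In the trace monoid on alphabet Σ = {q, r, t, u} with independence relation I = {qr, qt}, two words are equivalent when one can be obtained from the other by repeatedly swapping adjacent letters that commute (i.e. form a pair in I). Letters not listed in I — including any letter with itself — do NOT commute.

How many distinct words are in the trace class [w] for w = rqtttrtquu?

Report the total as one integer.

28

0(r) covers ∅
1(q) covers ∅
2(t) covers 0:r
3(t) covers 2:t
4(t) covers 3:t
5(r) covers 4:t
6(t) covers 5:r
7(q) covers 1:q
8(u) covers 6:t, 7:q
9(u) covers 8:u
floor of heap: 0:r, 1:q
completions by unplaced set U, small U first (add the entries for U minus each lowest piece of U):
  |U|=1: {9}:1
  |U|=2: {8,9}:1
  |U|=3: {6,8,9}:1  {7,8,9}:1
  |U|=4: {1,7,8,9}:1  {5,6,8,9}:1  {6,7,8,9}:2
  |U|=5: {1,6,7,8,9}:3  {4,5,6,8,9}:1  {5,6,7,8,9}:3
  |U|=6: {1,5,6,7,8,9}:6  {3,4,5,6,8,9}:1  {4,5,6,7,8,9}:4
  |U|=7: {1,4,5,6,7,8,9}:10  {2,3,4,5,6,8,9}:1  {3,4,5,6,7,8,9}:5
  |U|=8: {0,2,3,4,5,6,8,9}:1  {1,3,4,5,6,7,8,9}:15  {2,3,4,5,6,7,8,9}:6
  start at 0(r): 21
  start at 1(q): 7
sum over floor = 28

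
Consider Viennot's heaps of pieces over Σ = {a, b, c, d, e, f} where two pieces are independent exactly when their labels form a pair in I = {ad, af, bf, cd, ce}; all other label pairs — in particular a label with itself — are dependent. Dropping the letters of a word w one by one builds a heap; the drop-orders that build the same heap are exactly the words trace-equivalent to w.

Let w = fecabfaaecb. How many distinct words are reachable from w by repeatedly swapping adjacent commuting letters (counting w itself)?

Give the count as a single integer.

20

#0=f has no predecessor
#1=e depends on [0:f]
#2=c depends on [0:f]
#3=a depends on [1:e, 2:c]
#4=b depends on [3:a]
#5=f depends on [1:e, 2:c]
#6=a depends on [4:b]
#7=a depends on [6:a]
#8=e depends on [5:f, 7:a]
#9=c depends on [5:f, 7:a]
#10=b depends on [8:e, 9:c]
sources: [0:f]
N(rest) = Σ N(rest − s) over sources s of rest; N(one piece) = 1:
  size 1 → [10]=1
  size 2 → [8,10]=1  [9,10]=1
  size 3 → [8,9,10]=2
  size 4 → [5,8,9,10]=2  [7,8,9,10]=2
  size 5 → [5,7,8,9,10]=4  [6,7,8,9,10]=2
  size 6 → [4,6,7,8,9,10]=2  [5,6,7,8,9,10]=6
  size 7 → [3,4,6,7,8,9,10]=2  [4,5,6,7,8,9,10]=8
  size 8 → [3,4,5,6,7,8,9,10]=10
  size 9 → [1,3,4,5,6,7,8,9,10]=10  [2,3,4,5,6,7,8,9,10]=10
  first=0(f) contributes 20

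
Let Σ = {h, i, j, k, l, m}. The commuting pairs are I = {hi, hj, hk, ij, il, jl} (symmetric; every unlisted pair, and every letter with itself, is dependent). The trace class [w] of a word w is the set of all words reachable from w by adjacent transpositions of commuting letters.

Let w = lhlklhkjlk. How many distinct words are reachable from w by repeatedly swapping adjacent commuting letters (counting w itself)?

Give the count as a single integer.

5

0(l) covers ∅
1(h) covers 0:l
2(l) covers 1:h
3(k) covers 2:l
4(l) covers 3:k
5(h) covers 4:l
6(k) covers 4:l
7(j) covers 6:k
8(l) covers 5:h, 6:k
9(k) covers 7:j, 8:l
floor of heap: 0:l
completions by unplaced set U, small U first (add the entries for U minus each lowest piece of U):
  |U|=1: {9}:1
  |U|=2: {7,9}:1  {8,9}:1
  |U|=3: {5,8,9}:1  {7,8,9}:2
  |U|=4: {5,7,8,9}:3  {6,7,8,9}:2
  |U|=5: {5,6,7,8,9}:5
  |U|=6: {4,5,6,7,8,9}:5
  |U|=7: {3,4,5,6,7,8,9}:5
  |U|=8: {2,3,4,5,6,7,8,9}:5
  start at 0(l): 5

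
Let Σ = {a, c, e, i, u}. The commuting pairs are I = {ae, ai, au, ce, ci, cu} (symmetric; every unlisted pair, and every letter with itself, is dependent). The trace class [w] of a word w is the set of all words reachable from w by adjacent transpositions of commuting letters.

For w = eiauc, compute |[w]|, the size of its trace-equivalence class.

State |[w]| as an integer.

drop 0:e onto floor
drop 1:i onto {0:e}
drop 2:a onto floor
drop 3:u onto {1:i}
drop 4:c onto {2:a}
ground layer = {0:e, 2:a}
drop-orders for the pieces not yet dropped (sum over which currently-grounded one goes next):
  1 to go: {3} 1  {4} 1
  2 to go: {1,3} 1  {2,4} 1  {3,4} 2
  3 to go: {0,1,3} 1  {1,3,4} 3  {2,3,4} 3
  if 0:e drops first: 6 orders
  if 2:a drops first: 4 orders
heap linearizations: 10

10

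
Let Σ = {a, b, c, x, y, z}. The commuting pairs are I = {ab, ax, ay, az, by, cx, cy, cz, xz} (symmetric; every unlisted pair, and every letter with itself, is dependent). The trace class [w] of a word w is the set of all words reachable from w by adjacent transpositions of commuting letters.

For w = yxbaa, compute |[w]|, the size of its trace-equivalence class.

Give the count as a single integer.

10

#0=y has no predecessor
#1=x depends on [0:y]
#2=b depends on [1:x]
#3=a has no predecessor
#4=a depends on [3:a]
sources: [0:y, 3:a]
N(rest) = Σ N(rest − s) over sources s of rest; N(one piece) = 1:
  size 1 → [2]=1  [4]=1
  size 2 → [1,2]=1  [2,4]=2  [3,4]=1
  size 3 → [0,1,2]=1  [1,2,4]=3  [2,3,4]=3
  first=0(y) contributes 6
  first=3(a) contributes 4
|[w]| = 10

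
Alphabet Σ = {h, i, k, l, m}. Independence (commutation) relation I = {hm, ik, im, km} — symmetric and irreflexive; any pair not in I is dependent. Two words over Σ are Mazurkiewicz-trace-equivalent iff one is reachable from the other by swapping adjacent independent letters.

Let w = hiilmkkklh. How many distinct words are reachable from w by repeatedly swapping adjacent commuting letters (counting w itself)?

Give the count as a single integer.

4

#0=h has no predecessor
#1=i depends on [0:h]
#2=i depends on [1:i]
#3=l depends on [2:i]
#4=m depends on [3:l]
#5=k depends on [3:l]
#6=k depends on [5:k]
#7=k depends on [6:k]
#8=l depends on [4:m, 7:k]
#9=h depends on [8:l]
sources: [0:h]
N(rest) = Σ N(rest − s) over sources s of rest; N(one piece) = 1:
  size 1 → [9]=1
  size 2 → [8,9]=1
  size 3 → [4,8,9]=1  [7,8,9]=1
  size 4 → [4,7,8,9]=2  [6,7,8,9]=1
  size 5 → [4,6,7,8,9]=3  [5,6,7,8,9]=1
  size 6 → [4,5,6,7,8,9]=4
  size 7 → [3,4,5,6,7,8,9]=4
  size 8 → [2,3,4,5,6,7,8,9]=4
  first=0(h) contributes 4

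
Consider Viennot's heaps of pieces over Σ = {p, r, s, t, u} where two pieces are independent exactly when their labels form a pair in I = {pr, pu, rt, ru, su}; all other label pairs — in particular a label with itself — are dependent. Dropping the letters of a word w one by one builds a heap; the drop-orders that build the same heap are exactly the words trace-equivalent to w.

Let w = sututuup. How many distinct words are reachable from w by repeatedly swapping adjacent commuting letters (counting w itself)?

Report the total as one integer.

6

#0=s has no predecessor
#1=u has no predecessor
#2=t depends on [0:s, 1:u]
#3=u depends on [2:t]
#4=t depends on [3:u]
#5=u depends on [4:t]
#6=u depends on [5:u]
#7=p depends on [4:t]
sources: [0:s, 1:u]
N(rest) = Σ N(rest − s) over sources s of rest; N(one piece) = 1:
  size 1 → [6]=1  [7]=1
  size 2 → [5,6]=1  [6,7]=2
  size 3 → [5,6,7]=3
  size 4 → [4,5,6,7]=3
  size 5 → [3,4,5,6,7]=3
  size 6 → [2,3,4,5,6,7]=3
  first=0(s) contributes 3
  first=1(u) contributes 3
|[w]| = 6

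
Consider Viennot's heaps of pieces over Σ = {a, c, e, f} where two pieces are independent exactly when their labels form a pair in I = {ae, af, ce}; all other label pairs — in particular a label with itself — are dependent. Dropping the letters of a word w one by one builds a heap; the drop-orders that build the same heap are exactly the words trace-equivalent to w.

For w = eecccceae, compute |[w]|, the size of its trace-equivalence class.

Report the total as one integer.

drop 0:e onto floor
drop 1:e onto {0:e}
drop 2:c onto floor
drop 3:c onto {2:c}
drop 4:c onto {3:c}
drop 5:c onto {4:c}
drop 6:e onto {1:e}
drop 7:a onto {5:c}
drop 8:e onto {6:e}
ground layer = {0:e, 2:c}
drop-orders for the pieces not yet dropped (sum over which currently-grounded one goes next):
  1 to go: {7} 1  {8} 1
  2 to go: {5,7} 1  {6,8} 1  {7,8} 2
  3 to go: {1,6,8} 1  {4,5,7} 1  {5,7,8} 3  {6,7,8} 3
  4 to go: {0,1,6,8} 1  {1,6,7,8} 4  {3,4,5,7} 1  {4,5,7,8} 4  {5,6,7,8} 6
  5 to go: {0,1,6,7,8} 5  {1,5,6,7,8} 10  {2,3,4,5,7} 1  {3,4,5,7,8} 5  {4,5,6,7,8} 10
  6 to go: {0,1,5,6,7,8} 15  {1,4,5,6,7,8} 20  {2,3,4,5,7,8} 6  {3,4,5,6,7,8} 15
  7 to go: {0,1,4,5,6,7,8} 35  {1,3,4,5,6,7,8} 35  {2,3,4,5,6,7,8} 21
  if 0:e drops first: 56 orders
  if 2:c drops first: 70 orders
heap linearizations: 126

126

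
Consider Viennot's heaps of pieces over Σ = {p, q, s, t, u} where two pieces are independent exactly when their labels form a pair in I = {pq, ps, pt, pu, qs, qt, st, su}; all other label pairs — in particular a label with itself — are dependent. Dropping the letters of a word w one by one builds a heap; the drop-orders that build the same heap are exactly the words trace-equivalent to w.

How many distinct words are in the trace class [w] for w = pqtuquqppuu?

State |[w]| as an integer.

piece 0:p — minimal
piece 1:q — minimal
piece 2:t — minimal
piece 3:u rests on {1:q, 2:t}
piece 4:q rests on {3:u}
piece 5:u rests on {4:q}
piece 6:q rests on {5:u}
piece 7:p rests on {0:p}
piece 8:p rests on {7:p}
piece 9:u rests on {6:q}
piece 10:u rests on {9:u}
minimal pieces: {0:p, 1:q, 2:t}
ways to finish when only these pieces remain (= sum over removing one remaining piece with nothing left below it):
  1 left: {8}→1  {10}→1
  2 left: {7,8}→1  {8,10}→2  {9,10}→1
  3 left: {0,7,8}→1  {6,9,10}→1  {7,8,10}→3  {8,9,10}→3
  4 left: {0,7,8,10}→4  {5,6,9,10}→1  {6,8,9,10}→4  {7,8,9,10}→6
  5 left: {0,7,8,9,10}→10  {4,5,6,9,10}→1  {5,6,8,9,10}→5  {6,7,8,9,10}→10
  6 left: {0,6,7,8,9,10}→20  {3,4,5,6,9,10}→1  {4,5,6,8,9,10}→6  {5,6,7,8,9,10}→15
  7 left: {0,5,6,7,8,9,10}→35  {1,3,4,5,6,9,10}→1  {2,3,4,5,6,9,10}→1  {3,4,5,6,8,9,10}→7  {4,5,6,7,8,9,10}→21
  8 left: {0,4,5,6,7,8,9,10}→56  {1,2,3,4,5,6,9,10}→2  {1,3,4,5,6,8,9,10}→8  {2,3,4,5,6,8,9,10}→8  {3,4,5,6,7,8,9,10}→28
  9 left: {0,3,4,5,6,7,8,9,10}→84  {1,2,3,4,5,6,8,9,10}→18  {1,3,4,5,6,7,8,9,10}→36  {2,3,4,5,6,7,8,9,10}→36
  placing 0:p first → 90 extensions
  placing 1:q first → 120 extensions
  placing 2:t first → 120 extensions
total linear extensions = 330

330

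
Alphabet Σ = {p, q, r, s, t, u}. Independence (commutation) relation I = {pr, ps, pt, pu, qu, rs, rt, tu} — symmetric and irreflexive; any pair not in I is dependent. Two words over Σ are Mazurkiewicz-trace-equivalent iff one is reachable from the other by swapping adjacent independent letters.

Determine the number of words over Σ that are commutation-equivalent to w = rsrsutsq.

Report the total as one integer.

16

piece 0:r — minimal
piece 1:s — minimal
piece 2:r rests on {0:r}
piece 3:s rests on {1:s}
piece 4:u rests on {2:r, 3:s}
piece 5:t rests on {3:s}
piece 6:s rests on {4:u, 5:t}
piece 7:q rests on {6:s}
minimal pieces: {0:r, 1:s}
ways to finish when only these pieces remain (= sum over removing one remaining piece with nothing left below it):
  1 left: {7}→1
  2 left: {6,7}→1
  3 left: {4,6,7}→1  {5,6,7}→1
  4 left: {2,4,6,7}→1  {4,5,6,7}→2
  5 left: {0,2,4,6,7}→1  {2,4,5,6,7}→3  {3,4,5,6,7}→2
  6 left: {0,2,4,5,6,7}→4  {1,3,4,5,6,7}→2  {2,3,4,5,6,7}→5
  placing 0:r first → 7 extensions
  placing 1:s first → 9 extensions
total linear extensions = 16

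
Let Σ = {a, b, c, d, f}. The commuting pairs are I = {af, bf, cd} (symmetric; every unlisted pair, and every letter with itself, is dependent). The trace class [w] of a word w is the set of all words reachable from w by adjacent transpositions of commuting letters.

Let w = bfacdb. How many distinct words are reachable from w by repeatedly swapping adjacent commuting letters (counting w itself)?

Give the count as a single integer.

#0=b has no predecessor
#1=f has no predecessor
#2=a depends on [0:b]
#3=c depends on [1:f, 2:a]
#4=d depends on [1:f, 2:a]
#5=b depends on [3:c, 4:d]
sources: [0:b, 1:f]
N(rest) = Σ N(rest − s) over sources s of rest; N(one piece) = 1:
  size 1 → [5]=1
  size 2 → [3,5]=1  [4,5]=1
  size 3 → [3,4,5]=2
  size 4 → [1,3,4,5]=2  [2,3,4,5]=2
  first=0(b) contributes 4
  first=1(f) contributes 2
|[w]| = 6

6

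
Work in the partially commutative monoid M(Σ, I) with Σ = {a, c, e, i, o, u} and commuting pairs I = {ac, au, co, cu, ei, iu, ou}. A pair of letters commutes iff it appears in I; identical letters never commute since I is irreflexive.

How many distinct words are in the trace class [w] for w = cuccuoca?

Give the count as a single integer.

#0=c has no predecessor
#1=u has no predecessor
#2=c depends on [0:c]
#3=c depends on [2:c]
#4=u depends on [1:u]
#5=o has no predecessor
#6=c depends on [3:c]
#7=a depends on [5:o]
sources: [0:c, 1:u, 5:o]
N(rest) = Σ N(rest − s) over sources s of rest; N(one piece) = 1:
  size 1 → [4]=1  [6]=1  [7]=1
  size 2 → [1,4]=1  [3,6]=1  [4,6]=2  [4,7]=2  [5,7]=1  [6,7]=2
  size 3 → [1,4,6]=3  [1,4,7]=3  [2,3,6]=1  [3,4,6]=3  [3,6,7]=3  [4,5,7]=3  [4,6,7]=6  [5,6,7]=3
  size 4 → [0,2,3,6]=1  [1,3,4,6]=6  [1,4,5,7]=6  [1,4,6,7]=12  [2,3,4,6]=4  [2,3,6,7]=4  [3,4,6,7]=12  [3,5,6,7]=6  [4,5,6,7]=12
  size 5 → [0,2,3,4,6]=5  [0,2,3,6,7]=5  [1,2,3,4,6]=10  [1,3,4,6,7]=30  [1,4,5,6,7]=30  [2,3,4,6,7]=20  [2,3,5,6,7]=10  [3,4,5,6,7]=30
  size 6 → [0,1,2,3,4,6]=15  [0,2,3,4,6,7]=30  [0,2,3,5,6,7]=15  [1,2,3,4,6,7]=60  [1,3,4,5,6,7]=90  [2,3,4,5,6,7]=60
  first=0(c) contributes 210
  first=1(u) contributes 105
  first=5(o) contributes 105
|[w]| = 420

420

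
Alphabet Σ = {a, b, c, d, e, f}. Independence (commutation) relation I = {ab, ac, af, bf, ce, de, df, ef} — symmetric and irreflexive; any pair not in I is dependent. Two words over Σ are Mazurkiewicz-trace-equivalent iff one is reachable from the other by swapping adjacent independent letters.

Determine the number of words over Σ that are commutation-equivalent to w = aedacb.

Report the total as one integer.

#0=a has no predecessor
#1=e depends on [0:a]
#2=d depends on [0:a]
#3=a depends on [1:e, 2:d]
#4=c depends on [2:d]
#5=b depends on [1:e, 4:c]
sources: [0:a]
N(rest) = Σ N(rest − s) over sources s of rest; N(one piece) = 1:
  size 1 → [3]=1  [5]=1
  size 2 → [3,5]=2  [4,5]=1
  size 3 → [1,3,5]=2  [3,4,5]=3
  size 4 → [1,3,4,5]=5  [2,3,4,5]=3
  first=0(a) contributes 8

8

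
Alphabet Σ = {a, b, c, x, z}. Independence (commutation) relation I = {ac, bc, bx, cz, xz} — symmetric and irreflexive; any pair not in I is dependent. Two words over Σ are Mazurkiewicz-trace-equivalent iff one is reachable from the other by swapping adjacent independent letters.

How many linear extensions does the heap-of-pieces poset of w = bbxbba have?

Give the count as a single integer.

drop 0:b onto floor
drop 1:b onto {0:b}
drop 2:x onto floor
drop 3:b onto {1:b}
drop 4:b onto {3:b}
drop 5:a onto {2:x, 4:b}
ground layer = {0:b, 2:x}
drop-orders for the pieces not yet dropped (sum over which currently-grounded one goes next):
  1 to go: {5} 1
  2 to go: {2,5} 1  {4,5} 1
  3 to go: {2,4,5} 2  {3,4,5} 1
  4 to go: {1,3,4,5} 1  {2,3,4,5} 3
  if 0:b drops first: 4 orders
  if 2:x drops first: 1 orders
heap linearizations: 5

5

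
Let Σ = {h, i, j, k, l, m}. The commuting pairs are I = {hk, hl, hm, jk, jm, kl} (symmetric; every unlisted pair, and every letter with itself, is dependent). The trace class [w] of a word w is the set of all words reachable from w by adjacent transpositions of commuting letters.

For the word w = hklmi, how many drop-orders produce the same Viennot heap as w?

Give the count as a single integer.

8

#0=h has no predecessor
#1=k has no predecessor
#2=l has no predecessor
#3=m depends on [1:k, 2:l]
#4=i depends on [0:h, 3:m]
sources: [0:h, 1:k, 2:l]
N(rest) = Σ N(rest − s) over sources s of rest; N(one piece) = 1:
  size 1 → [4]=1
  size 2 → [0,4]=1  [3,4]=1
  size 3 → [0,3,4]=2  [1,3,4]=1  [2,3,4]=1
  first=0(h) contributes 2
  first=1(k) contributes 3
  first=2(l) contributes 3
|[w]| = 8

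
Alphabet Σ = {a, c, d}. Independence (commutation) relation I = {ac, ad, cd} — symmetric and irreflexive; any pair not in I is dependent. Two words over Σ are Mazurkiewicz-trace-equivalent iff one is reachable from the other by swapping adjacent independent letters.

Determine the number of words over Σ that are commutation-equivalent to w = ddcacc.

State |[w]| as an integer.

60

#0=d has no predecessor
#1=d depends on [0:d]
#2=c has no predecessor
#3=a has no predecessor
#4=c depends on [2:c]
#5=c depends on [4:c]
sources: [0:d, 2:c, 3:a]
N(rest) = Σ N(rest − s) over sources s of rest; N(one piece) = 1:
  size 1 → [1]=1  [3]=1  [5]=1
  size 2 → [0,1]=1  [1,3]=2  [1,5]=2  [3,5]=2  [4,5]=1
  size 3 → [0,1,3]=3  [0,1,5]=3  [1,3,5]=6  [1,4,5]=3  [2,4,5]=1  [3,4,5]=3
  size 4 → [0,1,3,5]=12  [0,1,4,5]=6  [1,2,4,5]=4  [1,3,4,5]=12  [2,3,4,5]=4
  first=0(d) contributes 20
  first=2(c) contributes 30
  first=3(a) contributes 10
|[w]| = 60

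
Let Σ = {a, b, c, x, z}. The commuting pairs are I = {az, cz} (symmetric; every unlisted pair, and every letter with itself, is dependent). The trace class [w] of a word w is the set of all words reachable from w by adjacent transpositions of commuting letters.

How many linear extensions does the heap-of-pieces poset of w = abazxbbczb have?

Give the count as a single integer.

4

#0=a has no predecessor
#1=b depends on [0:a]
#2=a depends on [1:b]
#3=z depends on [1:b]
#4=x depends on [2:a, 3:z]
#5=b depends on [4:x]
#6=b depends on [5:b]
#7=c depends on [6:b]
#8=z depends on [6:b]
#9=b depends on [7:c, 8:z]
sources: [0:a]
N(rest) = Σ N(rest − s) over sources s of rest; N(one piece) = 1:
  size 1 → [9]=1
  size 2 → [7,9]=1  [8,9]=1
  size 3 → [7,8,9]=2
  size 4 → [6,7,8,9]=2
  size 5 → [5,6,7,8,9]=2
  size 6 → [4,5,6,7,8,9]=2
  size 7 → [2,4,5,6,7,8,9]=2  [3,4,5,6,7,8,9]=2
  size 8 → [2,3,4,5,6,7,8,9]=4
  first=0(a) contributes 4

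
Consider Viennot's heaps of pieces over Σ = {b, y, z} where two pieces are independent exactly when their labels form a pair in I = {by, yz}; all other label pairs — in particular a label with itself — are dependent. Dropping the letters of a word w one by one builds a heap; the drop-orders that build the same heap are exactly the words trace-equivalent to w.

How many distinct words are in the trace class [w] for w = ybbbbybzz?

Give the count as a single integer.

#0=y has no predecessor
#1=b has no predecessor
#2=b depends on [1:b]
#3=b depends on [2:b]
#4=b depends on [3:b]
#5=y depends on [0:y]
#6=b depends on [4:b]
#7=z depends on [6:b]
#8=z depends on [7:z]
sources: [0:y, 1:b]
N(rest) = Σ N(rest − s) over sources s of rest; N(one piece) = 1:
  size 1 → [5]=1  [8]=1
  size 2 → [0,5]=1  [5,8]=2  [7,8]=1
  size 3 → [0,5,8]=3  [5,7,8]=3  [6,7,8]=1
  size 4 → [0,5,7,8]=6  [4,6,7,8]=1  [5,6,7,8]=4
  size 5 → [0,5,6,7,8]=10  [3,4,6,7,8]=1  [4,5,6,7,8]=5
  size 6 → [0,4,5,6,7,8]=15  [2,3,4,6,7,8]=1  [3,4,5,6,7,8]=6
  size 7 → [0,3,4,5,6,7,8]=21  [1,2,3,4,6,7,8]=1  [2,3,4,5,6,7,8]=7
  first=0(y) contributes 8
  first=1(b) contributes 28
|[w]| = 36

36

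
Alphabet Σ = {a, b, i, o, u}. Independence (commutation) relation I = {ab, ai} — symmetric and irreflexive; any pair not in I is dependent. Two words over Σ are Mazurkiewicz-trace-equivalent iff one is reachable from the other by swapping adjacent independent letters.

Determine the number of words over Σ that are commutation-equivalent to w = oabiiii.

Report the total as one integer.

6

#0=o has no predecessor
#1=a depends on [0:o]
#2=b depends on [0:o]
#3=i depends on [2:b]
#4=i depends on [3:i]
#5=i depends on [4:i]
#6=i depends on [5:i]
sources: [0:o]
N(rest) = Σ N(rest − s) over sources s of rest; N(one piece) = 1:
  size 1 → [1]=1  [6]=1
  size 2 → [1,6]=2  [5,6]=1
  size 3 → [1,5,6]=3  [4,5,6]=1
  size 4 → [1,4,5,6]=4  [3,4,5,6]=1
  size 5 → [1,3,4,5,6]=5  [2,3,4,5,6]=1
  first=0(o) contributes 6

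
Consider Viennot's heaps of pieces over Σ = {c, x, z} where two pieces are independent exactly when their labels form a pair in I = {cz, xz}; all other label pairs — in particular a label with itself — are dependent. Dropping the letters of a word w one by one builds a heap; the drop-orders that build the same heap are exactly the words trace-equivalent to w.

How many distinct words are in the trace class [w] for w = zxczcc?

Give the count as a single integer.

15

0(z) covers ∅
1(x) covers ∅
2(c) covers 1:x
3(z) covers 0:z
4(c) covers 2:c
5(c) covers 4:c
floor of heap: 0:z, 1:x
completions by unplaced set U, small U first (add the entries for U minus each lowest piece of U):
  |U|=1: {3}:1  {5}:1
  |U|=2: {0,3}:1  {3,5}:2  {4,5}:1
  |U|=3: {0,3,5}:3  {2,4,5}:1  {3,4,5}:3
  |U|=4: {0,3,4,5}:6  {1,2,4,5}:1  {2,3,4,5}:4
  start at 0(z): 5
  start at 1(x): 10
sum over floor = 15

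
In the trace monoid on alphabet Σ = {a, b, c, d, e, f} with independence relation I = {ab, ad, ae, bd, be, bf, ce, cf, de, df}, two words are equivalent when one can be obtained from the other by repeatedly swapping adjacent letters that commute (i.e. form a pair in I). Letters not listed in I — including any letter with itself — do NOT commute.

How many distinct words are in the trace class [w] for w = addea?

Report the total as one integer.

30

drop 0:a onto floor
drop 1:d onto floor
drop 2:d onto {1:d}
drop 3:e onto floor
drop 4:a onto {0:a}
ground layer = {0:a, 1:d, 3:e}
drop-orders for the pieces not yet dropped (sum over which currently-grounded one goes next):
  1 to go: {2} 1  {3} 1  {4} 1
  2 to go: {0,4} 1  {1,2} 1  {2,3} 2  {2,4} 2  {3,4} 2
  3 to go: {0,2,4} 3  {0,3,4} 3  {1,2,3} 3  {1,2,4} 3  {2,3,4} 6
  if 0:a drops first: 12 orders
  if 1:d drops first: 12 orders
  if 3:e drops first: 6 orders
heap linearizations: 30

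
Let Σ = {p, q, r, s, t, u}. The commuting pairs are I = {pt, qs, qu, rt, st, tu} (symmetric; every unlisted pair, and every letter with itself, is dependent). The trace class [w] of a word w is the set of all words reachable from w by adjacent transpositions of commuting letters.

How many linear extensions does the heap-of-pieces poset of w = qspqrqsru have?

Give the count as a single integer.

drop 0:q onto floor
drop 1:s onto floor
drop 2:p onto {0:q, 1:s}
drop 3:q onto {2:p}
drop 4:r onto {3:q}
drop 5:q onto {4:r}
drop 6:s onto {4:r}
drop 7:r onto {5:q, 6:s}
drop 8:u onto {7:r}
ground layer = {0:q, 1:s}
drop-orders for the pieces not yet dropped (sum over which currently-grounded one goes next):
  1 to go: {8} 1
  2 to go: {7,8} 1
  3 to go: {5,7,8} 1  {6,7,8} 1
  4 to go: {5,6,7,8} 2
  5 to go: {4,5,6,7,8} 2
  6 to go: {3,4,5,6,7,8} 2
  7 to go: {2,3,4,5,6,7,8} 2
  if 0:q drops first: 2 orders
  if 1:s drops first: 2 orders
heap linearizations: 4

4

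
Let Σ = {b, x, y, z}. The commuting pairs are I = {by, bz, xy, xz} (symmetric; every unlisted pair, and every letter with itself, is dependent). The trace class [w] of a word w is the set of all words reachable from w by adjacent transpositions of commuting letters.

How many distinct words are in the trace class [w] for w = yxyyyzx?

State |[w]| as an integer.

21

piece 0:y — minimal
piece 1:x — minimal
piece 2:y rests on {0:y}
piece 3:y rests on {2:y}
piece 4:y rests on {3:y}
piece 5:z rests on {4:y}
piece 6:x rests on {1:x}
minimal pieces: {0:y, 1:x}
ways to finish when only these pieces remain (= sum over removing one remaining piece with nothing left below it):
  1 left: {5}→1  {6}→1
  2 left: {1,6}→1  {4,5}→1  {5,6}→2
  3 left: {1,5,6}→3  {3,4,5}→1  {4,5,6}→3
  4 left: {1,4,5,6}→6  {2,3,4,5}→1  {3,4,5,6}→4
  5 left: {0,2,3,4,5}→1  {1,3,4,5,6}→10  {2,3,4,5,6}→5
  placing 0:y first → 15 extensions
  placing 1:x first → 6 extensions
total linear extensions = 21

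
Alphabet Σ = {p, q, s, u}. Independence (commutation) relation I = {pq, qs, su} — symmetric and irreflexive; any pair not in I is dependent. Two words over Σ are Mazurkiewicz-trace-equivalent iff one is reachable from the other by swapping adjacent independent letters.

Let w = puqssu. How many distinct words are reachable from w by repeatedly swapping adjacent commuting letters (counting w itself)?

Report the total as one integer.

drop 0:p onto floor
drop 1:u onto {0:p}
drop 2:q onto {1:u}
drop 3:s onto {0:p}
drop 4:s onto {3:s}
drop 5:u onto {2:q}
ground layer = {0:p}
drop-orders for the pieces not yet dropped (sum over which currently-grounded one goes next):
  1 to go: {4} 1  {5} 1
  2 to go: {2,5} 1  {3,4} 1  {4,5} 2
  3 to go: {1,2,5} 1  {2,4,5} 3  {3,4,5} 3
  4 to go: {1,2,4,5} 4  {2,3,4,5} 6
  if 0:p drops first: 10 orders

10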